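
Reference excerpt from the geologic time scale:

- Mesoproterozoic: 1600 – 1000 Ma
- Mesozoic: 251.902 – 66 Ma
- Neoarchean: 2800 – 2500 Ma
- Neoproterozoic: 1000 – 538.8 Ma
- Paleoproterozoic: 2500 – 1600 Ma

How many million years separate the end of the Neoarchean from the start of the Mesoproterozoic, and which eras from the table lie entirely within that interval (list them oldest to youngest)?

The Neoarchean closes at 2500 Ma and the Mesoproterozoic opens at 1600 Ma, so the interval is 2500 − 1600 = 900 Myr.
An era fits inside if it starts at or after 2500 Ma and ends at or before 1600 Ma; oldest first that gives Paleoproterozoic.

900 million years; Paleoproterozoic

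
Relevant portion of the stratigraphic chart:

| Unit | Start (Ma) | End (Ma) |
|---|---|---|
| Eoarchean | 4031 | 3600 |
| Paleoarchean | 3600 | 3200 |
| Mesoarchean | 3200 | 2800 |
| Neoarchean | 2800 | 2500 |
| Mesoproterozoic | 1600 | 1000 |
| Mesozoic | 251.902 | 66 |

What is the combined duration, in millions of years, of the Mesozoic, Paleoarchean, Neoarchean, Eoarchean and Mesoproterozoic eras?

Duration is start − end for each: (251.902 − 66) + (3600 − 3200) + (2800 − 2500) + (4031 − 3600) + (1600 − 1000).
That is 185.902 + 400 + 300 + 431 + 600, which totals 1916.902 million years.

1916.902 million years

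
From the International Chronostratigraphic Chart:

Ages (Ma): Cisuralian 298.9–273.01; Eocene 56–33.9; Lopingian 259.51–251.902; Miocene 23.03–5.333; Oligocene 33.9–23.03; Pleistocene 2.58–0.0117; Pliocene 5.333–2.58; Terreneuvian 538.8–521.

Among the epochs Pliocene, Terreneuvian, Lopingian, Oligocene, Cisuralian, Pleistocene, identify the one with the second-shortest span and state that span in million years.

Pliocene, 2.753 million years

Start − end for each: Pliocene 5.333 − 2.58 = 2.753; Terreneuvian 538.8 − 521 = 17.8; Lopingian 259.51 − 251.902 = 7.608; Oligocene 33.9 − 23.03 = 10.87; Cisuralian 298.9 − 273.01 = 25.89; Pleistocene 2.58 − 0.0117 = 2.5683.
Ranking these from shortest: Pleistocene < Pliocene < Lopingian < Oligocene < Terreneuvian < Cisuralian.
Position 2 in that ranking is Pliocene, which lasted 2.753 Myr.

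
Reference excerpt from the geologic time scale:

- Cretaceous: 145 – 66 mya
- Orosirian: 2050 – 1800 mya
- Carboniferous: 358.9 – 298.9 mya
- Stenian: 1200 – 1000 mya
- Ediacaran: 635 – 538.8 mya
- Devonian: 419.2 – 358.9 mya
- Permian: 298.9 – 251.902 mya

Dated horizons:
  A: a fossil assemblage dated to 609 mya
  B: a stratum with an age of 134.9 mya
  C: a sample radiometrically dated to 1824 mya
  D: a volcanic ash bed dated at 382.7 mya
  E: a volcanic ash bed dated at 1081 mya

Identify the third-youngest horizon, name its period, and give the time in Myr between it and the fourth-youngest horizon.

Smaller Ma means younger, so youngest first: B 134.9 < D 382.7 < A 609 < E 1081 < C 1824.
Counting 3 along gives A (609 Ma); the excerpt puts that inside the Ediacaran, 635–538.8 Ma.
Next in line is E (1081 Ma), and 1081 − 609 = 472 Myr.

A, in the Ediacaran; 472 million years to E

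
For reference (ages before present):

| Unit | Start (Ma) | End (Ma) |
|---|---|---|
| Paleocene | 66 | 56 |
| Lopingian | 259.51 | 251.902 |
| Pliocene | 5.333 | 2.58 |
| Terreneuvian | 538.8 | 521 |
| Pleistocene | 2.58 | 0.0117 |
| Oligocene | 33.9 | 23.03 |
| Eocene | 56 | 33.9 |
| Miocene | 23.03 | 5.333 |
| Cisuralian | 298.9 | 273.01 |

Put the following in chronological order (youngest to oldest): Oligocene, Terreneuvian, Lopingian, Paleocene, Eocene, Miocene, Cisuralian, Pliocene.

Sorting by start age (ascending Ma, since larger Ma = older): Pliocene began 5.333, Miocene began 23.03, Oligocene began 33.9, Eocene began 56, Paleocene began 66, Lopingian began 259.51, Cisuralian began 298.9, Terreneuvian began 538.8.

Pliocene → Miocene → Oligocene → Eocene → Paleocene → Lopingian → Cisuralian → Terreneuvian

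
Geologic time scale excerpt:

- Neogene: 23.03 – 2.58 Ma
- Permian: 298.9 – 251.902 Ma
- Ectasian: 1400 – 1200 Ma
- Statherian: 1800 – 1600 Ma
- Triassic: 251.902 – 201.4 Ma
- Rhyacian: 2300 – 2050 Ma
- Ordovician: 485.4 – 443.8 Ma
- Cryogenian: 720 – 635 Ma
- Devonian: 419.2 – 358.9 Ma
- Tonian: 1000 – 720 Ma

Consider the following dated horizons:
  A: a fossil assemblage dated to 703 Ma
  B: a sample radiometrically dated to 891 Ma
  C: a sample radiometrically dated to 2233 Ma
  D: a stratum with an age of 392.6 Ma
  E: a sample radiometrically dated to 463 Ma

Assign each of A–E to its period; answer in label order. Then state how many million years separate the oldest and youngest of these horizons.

A: 703 Ma lies in 720–635 Ma, so Cryogenian.
B: 891 Ma lies in 1000–720 Ma, so Tonian.
C: 2233 Ma lies in 2300–2050 Ma, so Rhyacian.
D: 392.6 Ma lies in 419.2–358.9 Ma, so Devonian.
E: 463 Ma lies in 485.4–443.8 Ma, so Ordovician.
Oldest = 2233 Ma, youngest = 392.6 Ma → span 1840.4 Myr.

A — Cryogenian; B — Tonian; C — Rhyacian; D — Devonian; E — Ordovician; span 1840.4 million years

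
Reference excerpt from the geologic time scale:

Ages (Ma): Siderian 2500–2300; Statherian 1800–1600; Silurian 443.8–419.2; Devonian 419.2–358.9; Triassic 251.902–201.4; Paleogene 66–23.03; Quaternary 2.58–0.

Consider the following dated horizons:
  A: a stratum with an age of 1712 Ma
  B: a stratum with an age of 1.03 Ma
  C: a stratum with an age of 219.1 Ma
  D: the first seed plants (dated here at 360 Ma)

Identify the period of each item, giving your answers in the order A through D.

A — Statherian; B — Quaternary; C — Triassic; D — Devonian

Match each age against the start–end ranges in the excerpt: A = 1712 Ma → Statherian (1800–1600); B = 1.03 Ma → Quaternary (2.58–0); C = 219.1 Ma → Triassic (251.902–201.4); D = 360 Ma → Devonian (419.2–358.9).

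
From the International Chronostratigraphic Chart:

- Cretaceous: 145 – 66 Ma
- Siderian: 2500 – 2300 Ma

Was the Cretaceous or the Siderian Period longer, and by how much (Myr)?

Siderian, by 121 million years

Cretaceous: 145 − 66 = 79 Myr.
Siderian: 2500 − 2300 = 200 Myr.
Difference: 200 − 79 = 121 Myr, so the Siderian was longer.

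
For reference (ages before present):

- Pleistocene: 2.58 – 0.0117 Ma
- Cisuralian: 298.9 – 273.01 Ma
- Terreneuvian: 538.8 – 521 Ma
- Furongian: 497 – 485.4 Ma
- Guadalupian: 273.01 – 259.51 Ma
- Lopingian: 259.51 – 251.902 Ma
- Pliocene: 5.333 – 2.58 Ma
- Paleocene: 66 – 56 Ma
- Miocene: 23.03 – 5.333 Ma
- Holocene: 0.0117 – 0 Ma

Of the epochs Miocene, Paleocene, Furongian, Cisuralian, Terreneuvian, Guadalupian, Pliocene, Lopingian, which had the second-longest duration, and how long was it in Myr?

Durations: Miocene 17.697; Paleocene 10; Furongian 11.6; Cisuralian 25.89; Terreneuvian 17.8; Guadalupian 13.5; Pliocene 2.753; Lopingian 7.608 Myr.
Sorted longest-first: Cisuralian (25.89), Terreneuvian (17.8), Miocene (17.697), Guadalupian (13.5), Furongian (11.6), Paleocene (10), Lopingian (7.608), Pliocene (2.753).
The second longest is Terreneuvian at 17.8 Myr.

Terreneuvian, 17.8 million years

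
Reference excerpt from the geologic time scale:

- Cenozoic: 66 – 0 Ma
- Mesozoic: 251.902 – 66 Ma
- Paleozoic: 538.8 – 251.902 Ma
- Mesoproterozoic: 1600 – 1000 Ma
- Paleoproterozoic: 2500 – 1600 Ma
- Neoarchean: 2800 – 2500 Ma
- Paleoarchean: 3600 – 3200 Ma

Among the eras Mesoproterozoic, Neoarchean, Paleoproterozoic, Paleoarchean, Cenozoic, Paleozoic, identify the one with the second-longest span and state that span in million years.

Mesoproterozoic, 600 million years

Start − end for each: Mesoproterozoic 1600 − 1000 = 600; Neoarchean 2800 − 2500 = 300; Paleoproterozoic 2500 − 1600 = 900; Paleoarchean 3600 − 3200 = 400; Cenozoic 66 − 0 = 66; Paleozoic 538.8 − 251.902 = 286.898.
Ranking these from longest: Paleoproterozoic > Mesoproterozoic > Paleoarchean > Neoarchean > Paleozoic > Cenozoic.
Position 2 in that ranking is Mesoproterozoic, which lasted 600 Myr.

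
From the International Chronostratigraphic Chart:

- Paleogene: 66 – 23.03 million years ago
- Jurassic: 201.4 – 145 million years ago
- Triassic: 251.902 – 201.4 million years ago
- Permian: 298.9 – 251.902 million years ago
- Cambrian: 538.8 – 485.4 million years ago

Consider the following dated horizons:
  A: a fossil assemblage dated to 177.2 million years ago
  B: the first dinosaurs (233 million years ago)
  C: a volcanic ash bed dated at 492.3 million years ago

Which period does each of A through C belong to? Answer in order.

A — Jurassic; B — Triassic; C — Cambrian

A: 177.2 Ma lies in 201.4–145 Ma, so Jurassic.
B: 233 Ma lies in 251.902–201.4 Ma, so Triassic.
C: 492.3 Ma lies in 538.8–485.4 Ma, so Cambrian.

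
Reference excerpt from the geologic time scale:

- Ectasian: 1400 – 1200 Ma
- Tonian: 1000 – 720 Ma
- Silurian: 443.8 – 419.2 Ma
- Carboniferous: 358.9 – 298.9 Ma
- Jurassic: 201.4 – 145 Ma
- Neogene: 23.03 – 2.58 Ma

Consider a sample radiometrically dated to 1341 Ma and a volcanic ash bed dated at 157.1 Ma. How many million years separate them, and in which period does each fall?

1183.9 million years apart; the first in the Ectasian, the second in the Jurassic

Elapsed time: 1341 − 157.1 = 1183.9 Myr.
1341 Ma lies within 1400–1200 Ma: Ectasian.
157.1 Ma lies within 201.4–145 Ma: Jurassic.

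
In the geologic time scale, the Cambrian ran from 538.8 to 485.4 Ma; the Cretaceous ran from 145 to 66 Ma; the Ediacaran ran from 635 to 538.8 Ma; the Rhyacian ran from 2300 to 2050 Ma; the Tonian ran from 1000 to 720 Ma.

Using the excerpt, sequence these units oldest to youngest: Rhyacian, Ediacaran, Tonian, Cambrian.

Rhyacian, Tonian, Ediacaran, Cambrian

Read off each span (Ma): Rhyacian 2300–2050; Ediacaran 635–538.8; Tonian 1000–720; Cambrian 538.8–485.4.
Larger Ma is older, so oldest→youngest is Rhyacian, Tonian, Ediacaran, Cambrian.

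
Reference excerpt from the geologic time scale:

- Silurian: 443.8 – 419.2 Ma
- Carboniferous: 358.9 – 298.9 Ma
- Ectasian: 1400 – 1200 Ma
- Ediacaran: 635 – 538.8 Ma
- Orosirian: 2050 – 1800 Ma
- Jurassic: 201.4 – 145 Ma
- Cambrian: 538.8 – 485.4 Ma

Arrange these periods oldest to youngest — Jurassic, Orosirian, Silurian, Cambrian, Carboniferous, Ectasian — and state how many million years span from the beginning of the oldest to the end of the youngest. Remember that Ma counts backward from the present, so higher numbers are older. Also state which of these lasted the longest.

Start ages (Ma): Orosirian 2050, Ectasian 1400, Cambrian 538.8, Silurian 443.8, Carboniferous 358.9, Jurassic 201.4.
Ordered oldest to youngest: Orosirian, Ectasian, Cambrian, Silurian, Carboniferous, Jurassic.
Span = 2050 − 145 = 1905 Myr.
Durations: Ectasian 200, Silurian 24.6, Orosirian 250, Jurassic 56.4, Carboniferous 60, Cambrian 53.4 → longest is Orosirian (250 Myr).

Orosirian, Ectasian, Cambrian, Silurian, Carboniferous, Jurassic; total span 1905 Myr; longest is Orosirian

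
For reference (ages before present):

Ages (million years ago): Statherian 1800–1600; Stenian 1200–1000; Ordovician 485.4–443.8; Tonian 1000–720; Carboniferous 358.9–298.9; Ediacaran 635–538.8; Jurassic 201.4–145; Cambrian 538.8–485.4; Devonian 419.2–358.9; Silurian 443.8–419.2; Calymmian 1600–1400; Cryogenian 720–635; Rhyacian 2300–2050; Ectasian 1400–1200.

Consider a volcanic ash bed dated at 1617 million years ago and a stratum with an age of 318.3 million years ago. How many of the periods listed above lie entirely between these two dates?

1617 Ma sits inside the Statherian (1800–1600) and 318.3 Ma inside the Carboniferous (358.9–298.9); neither of those is wholly between the two dates.
The listed periods lying completely between them are Calymmian, Ectasian, Stenian, Tonian, Cryogenian, Ediacaran, Cambrian, Ordovician, Silurian, Devonian — 10 in all.

10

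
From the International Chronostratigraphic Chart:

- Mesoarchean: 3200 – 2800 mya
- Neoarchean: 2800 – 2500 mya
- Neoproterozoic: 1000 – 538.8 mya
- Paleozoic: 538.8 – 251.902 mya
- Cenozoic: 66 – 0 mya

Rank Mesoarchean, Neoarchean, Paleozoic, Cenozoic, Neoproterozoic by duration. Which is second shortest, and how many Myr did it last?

Paleozoic, 286.898 million years

Durations: Mesoarchean 400; Neoarchean 300; Paleozoic 286.898; Cenozoic 66; Neoproterozoic 461.2 Myr.
Sorted shortest-first: Cenozoic (66), Paleozoic (286.898), Neoarchean (300), Mesoarchean (400), Neoproterozoic (461.2).
The second shortest is Paleozoic at 286.898 Myr.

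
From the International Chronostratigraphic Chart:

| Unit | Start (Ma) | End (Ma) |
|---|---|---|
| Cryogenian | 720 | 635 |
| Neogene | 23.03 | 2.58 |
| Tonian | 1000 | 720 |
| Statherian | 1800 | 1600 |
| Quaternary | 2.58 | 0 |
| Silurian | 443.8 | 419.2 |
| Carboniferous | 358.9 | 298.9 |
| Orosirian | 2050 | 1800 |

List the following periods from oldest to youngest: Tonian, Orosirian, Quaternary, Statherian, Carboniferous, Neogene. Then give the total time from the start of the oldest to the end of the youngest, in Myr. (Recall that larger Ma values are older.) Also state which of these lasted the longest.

Orosirian, Statherian, Tonian, Carboniferous, Neogene, Quaternary; total span 2050 Myr; longest is Tonian

Start ages (Ma): Orosirian 2050, Statherian 1800, Tonian 1000, Carboniferous 358.9, Neogene 23.03, Quaternary 2.58.
Ordered oldest to youngest: Orosirian, Statherian, Tonian, Carboniferous, Neogene, Quaternary.
Span = 2050 − 0 = 2050 Myr.
Durations: Statherian 200, Orosirian 250, Quaternary 2.58, Carboniferous 60, Tonian 280, Neogene 20.45 → longest is Tonian (280 Myr).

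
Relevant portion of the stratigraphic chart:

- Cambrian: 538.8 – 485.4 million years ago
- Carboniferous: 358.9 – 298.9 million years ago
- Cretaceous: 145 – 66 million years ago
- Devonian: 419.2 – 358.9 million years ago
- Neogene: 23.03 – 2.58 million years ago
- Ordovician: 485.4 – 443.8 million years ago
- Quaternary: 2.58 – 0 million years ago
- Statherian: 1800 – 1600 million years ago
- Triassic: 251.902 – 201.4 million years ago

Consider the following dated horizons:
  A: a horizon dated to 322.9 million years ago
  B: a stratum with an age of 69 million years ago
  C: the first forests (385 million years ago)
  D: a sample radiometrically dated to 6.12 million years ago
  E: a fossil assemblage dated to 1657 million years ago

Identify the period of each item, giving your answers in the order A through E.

Match each age against the start–end ranges in the excerpt: A = 322.9 Ma → Carboniferous (358.9–298.9); B = 69 Ma → Cretaceous (145–66); C = 385 Ma → Devonian (419.2–358.9); D = 6.12 Ma → Neogene (23.03–2.58); E = 1657 Ma → Statherian (1800–1600).

A — Carboniferous; B — Cretaceous; C — Devonian; D — Neogene; E — Statherian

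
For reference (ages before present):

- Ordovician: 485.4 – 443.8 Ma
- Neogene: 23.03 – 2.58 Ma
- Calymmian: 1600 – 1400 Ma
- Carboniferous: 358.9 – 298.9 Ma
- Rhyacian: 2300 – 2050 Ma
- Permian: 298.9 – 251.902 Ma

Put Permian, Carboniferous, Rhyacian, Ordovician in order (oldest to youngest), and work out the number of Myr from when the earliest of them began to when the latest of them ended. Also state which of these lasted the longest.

Rhyacian → Ordovician → Carboniferous → Permian; total span 2048.098 Myr; longest is Rhyacian

Start ages (Ma): Rhyacian 2300, Ordovician 485.4, Carboniferous 358.9, Permian 298.9.
Ordered oldest to youngest: Rhyacian, Ordovician, Carboniferous, Permian.
Span = 2300 − 251.902 = 2048.098 Myr.
Durations: Ordovician 41.6, Carboniferous 60, Permian 46.998, Rhyacian 250 → longest is Rhyacian (250 Myr).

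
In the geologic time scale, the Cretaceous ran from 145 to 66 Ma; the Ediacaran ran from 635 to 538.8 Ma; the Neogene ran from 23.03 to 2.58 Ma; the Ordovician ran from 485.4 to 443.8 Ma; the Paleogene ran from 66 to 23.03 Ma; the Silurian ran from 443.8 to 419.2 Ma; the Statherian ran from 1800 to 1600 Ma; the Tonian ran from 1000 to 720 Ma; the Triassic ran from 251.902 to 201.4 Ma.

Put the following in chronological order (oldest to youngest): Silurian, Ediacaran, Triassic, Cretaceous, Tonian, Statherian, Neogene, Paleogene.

Statherian, Tonian, Ediacaran, Silurian, Triassic, Cretaceous, Paleogene, Neogene

Read off each span (Ma): Silurian 443.8–419.2; Ediacaran 635–538.8; Triassic 251.902–201.4; Cretaceous 145–66; Tonian 1000–720; Statherian 1800–1600; Neogene 23.03–2.58; Paleogene 66–23.03.
Larger Ma is older, so oldest→youngest is Statherian, Tonian, Ediacaran, Silurian, Triassic, Cretaceous, Paleogene, Neogene.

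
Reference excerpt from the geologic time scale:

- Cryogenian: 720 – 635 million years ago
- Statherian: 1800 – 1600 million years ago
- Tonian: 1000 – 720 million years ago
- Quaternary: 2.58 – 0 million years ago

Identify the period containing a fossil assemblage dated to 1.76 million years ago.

1.76 Ma lies between 2.58 and 0 Ma, so it falls in the Quaternary.

Quaternary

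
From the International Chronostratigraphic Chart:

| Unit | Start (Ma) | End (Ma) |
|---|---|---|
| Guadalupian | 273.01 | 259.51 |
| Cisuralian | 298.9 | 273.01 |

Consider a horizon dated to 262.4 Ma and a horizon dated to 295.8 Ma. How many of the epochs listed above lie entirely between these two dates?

0

The older date is 295.8 Ma and the younger is 262.4 Ma.
No epoch both begins after 295.8 Ma and ends before 262.4 Ma, so the count is 0.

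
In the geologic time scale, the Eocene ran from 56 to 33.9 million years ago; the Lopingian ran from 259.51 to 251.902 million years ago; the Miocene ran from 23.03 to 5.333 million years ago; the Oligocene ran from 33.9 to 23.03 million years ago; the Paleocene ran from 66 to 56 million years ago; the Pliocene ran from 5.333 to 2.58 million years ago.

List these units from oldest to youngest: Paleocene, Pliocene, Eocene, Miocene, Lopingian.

Lopingian, then Paleocene, then Eocene, then Miocene, then Pliocene

Sorting by start age (descending Ma, since larger Ma = older): Lopingian start 259.51, Paleocene start 66, Eocene start 56, Miocene start 23.03, Pliocene start 5.333.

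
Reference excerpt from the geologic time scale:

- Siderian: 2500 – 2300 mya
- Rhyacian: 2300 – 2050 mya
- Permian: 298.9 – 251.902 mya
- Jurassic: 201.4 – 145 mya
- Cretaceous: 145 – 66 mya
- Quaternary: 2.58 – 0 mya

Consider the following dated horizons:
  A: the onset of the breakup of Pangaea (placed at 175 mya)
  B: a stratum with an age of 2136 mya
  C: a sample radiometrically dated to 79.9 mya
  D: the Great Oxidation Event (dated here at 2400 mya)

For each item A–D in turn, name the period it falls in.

A — Jurassic; B — Rhyacian; C — Cretaceous; D — Siderian

Match each age against the start–end ranges in the excerpt: A = 175 Ma → Jurassic (201.4–145); B = 2136 Ma → Rhyacian (2300–2050); C = 79.9 Ma → Cretaceous (145–66); D = 2400 Ma → Siderian (2500–2300).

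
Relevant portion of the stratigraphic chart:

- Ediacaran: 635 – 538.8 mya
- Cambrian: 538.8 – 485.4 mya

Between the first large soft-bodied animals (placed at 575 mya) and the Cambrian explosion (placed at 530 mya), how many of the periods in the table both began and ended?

0

The older date is 575 Ma and the younger is 530 Ma.
No period both begins after 575 Ma and ends before 530 Ma, so the count is 0.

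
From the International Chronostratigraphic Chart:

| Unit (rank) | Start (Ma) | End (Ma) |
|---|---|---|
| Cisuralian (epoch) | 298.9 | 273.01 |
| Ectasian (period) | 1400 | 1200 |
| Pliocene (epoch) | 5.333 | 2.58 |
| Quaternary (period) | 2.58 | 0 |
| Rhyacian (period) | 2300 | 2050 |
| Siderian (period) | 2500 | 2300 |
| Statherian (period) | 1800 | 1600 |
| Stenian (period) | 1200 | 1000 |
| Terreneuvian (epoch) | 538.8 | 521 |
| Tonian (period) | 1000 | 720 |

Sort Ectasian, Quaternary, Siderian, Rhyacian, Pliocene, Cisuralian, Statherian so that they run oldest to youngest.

Siderian, Rhyacian, Statherian, Ectasian, Cisuralian, Pliocene, Quaternary

The oldest of these is Siderian (starts 2500 Ma) and the youngest is Quaternary (ends 0 Ma).
In between, by decreasing start age: Rhyacian (2300), Statherian (1800), Ectasian (1400), Cisuralian (298.9), Pliocene (5.333).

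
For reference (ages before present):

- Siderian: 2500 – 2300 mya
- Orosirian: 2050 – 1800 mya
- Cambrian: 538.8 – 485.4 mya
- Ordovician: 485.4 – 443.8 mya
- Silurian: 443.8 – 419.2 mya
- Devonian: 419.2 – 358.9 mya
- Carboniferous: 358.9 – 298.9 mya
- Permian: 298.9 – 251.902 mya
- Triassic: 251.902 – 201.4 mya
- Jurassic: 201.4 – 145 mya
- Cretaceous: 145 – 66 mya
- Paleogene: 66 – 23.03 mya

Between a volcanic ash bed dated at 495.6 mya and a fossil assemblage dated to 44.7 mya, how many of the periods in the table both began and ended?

495.6 Ma sits inside the Cambrian (538.8–485.4) and 44.7 Ma inside the Paleogene (66–23.03); neither of those is wholly between the two dates.
The listed periods lying completely between them are Ordovician, Silurian, Devonian, Carboniferous, Permian, Triassic, Jurassic, Cretaceous — 8 in all.

8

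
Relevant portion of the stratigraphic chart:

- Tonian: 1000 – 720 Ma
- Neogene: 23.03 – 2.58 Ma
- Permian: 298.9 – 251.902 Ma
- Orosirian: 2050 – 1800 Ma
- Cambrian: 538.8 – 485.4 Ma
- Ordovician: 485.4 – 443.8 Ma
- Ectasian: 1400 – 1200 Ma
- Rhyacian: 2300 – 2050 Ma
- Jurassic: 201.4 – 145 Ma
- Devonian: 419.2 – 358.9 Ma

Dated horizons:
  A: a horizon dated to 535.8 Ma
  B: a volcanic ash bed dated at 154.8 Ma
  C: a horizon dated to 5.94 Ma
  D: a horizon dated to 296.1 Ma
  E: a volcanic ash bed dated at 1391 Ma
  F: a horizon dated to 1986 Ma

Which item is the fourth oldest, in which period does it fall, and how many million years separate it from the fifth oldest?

Larger Ma means older, so oldest first: F 1986 > E 1391 > A 535.8 > D 296.1 > B 154.8 > C 5.94.
Counting 4 along gives D (296.1 Ma); the excerpt puts that inside the Permian, 298.9–251.902 Ma.
Next in line is B (154.8 Ma), and 296.1 − 154.8 = 141.3 Myr.

D, in the Permian; 141.3 million years to B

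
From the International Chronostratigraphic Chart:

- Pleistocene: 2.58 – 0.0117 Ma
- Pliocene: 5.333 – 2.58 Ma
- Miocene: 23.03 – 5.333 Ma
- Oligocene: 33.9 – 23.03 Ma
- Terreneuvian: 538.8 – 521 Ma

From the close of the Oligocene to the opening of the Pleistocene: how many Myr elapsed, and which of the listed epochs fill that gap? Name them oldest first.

End of Oligocene = 23.03 Ma; start of Pleistocene = 2.58 Ma.
Gap = 23.03 − 2.58 = 20.45 Myr.
Epochs wholly inside 23.03–2.58 Ma: Miocene (23.03–5.333), Pliocene (5.333–2.58).

20.45 million years; Miocene, Pliocene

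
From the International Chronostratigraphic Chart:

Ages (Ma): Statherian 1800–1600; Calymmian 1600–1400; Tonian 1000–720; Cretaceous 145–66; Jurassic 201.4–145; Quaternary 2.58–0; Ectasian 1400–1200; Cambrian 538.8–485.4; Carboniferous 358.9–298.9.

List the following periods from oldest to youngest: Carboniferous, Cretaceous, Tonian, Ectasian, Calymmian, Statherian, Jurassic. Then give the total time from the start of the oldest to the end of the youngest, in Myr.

Statherian, Calymmian, Ectasian, Tonian, Carboniferous, Jurassic, Cretaceous; total span 1734 Myr

From the excerpt: Carboniferous 358.9–298.9; Cretaceous 145–66; Tonian 1000–720; Ectasian 1400–1200; Calymmian 1600–1400; Statherian 1800–1600; Jurassic 201.4–145 (Ma).
Larger Ma is earlier, so the oldest is Statherian and the youngest is Cretaceous; oldest to youngest: Statherian, Calymmian, Ectasian, Tonian, Carboniferous, Jurassic, Cretaceous.
Oldest start 1800 minus youngest end 66 gives 1734 Myr overall.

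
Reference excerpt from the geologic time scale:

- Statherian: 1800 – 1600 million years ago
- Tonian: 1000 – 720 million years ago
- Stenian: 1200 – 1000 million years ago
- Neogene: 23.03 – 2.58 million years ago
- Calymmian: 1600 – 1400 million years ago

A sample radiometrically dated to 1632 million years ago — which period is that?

Statherian

1632 Ma lies between 1800 and 1600 Ma, so it falls in the Statherian.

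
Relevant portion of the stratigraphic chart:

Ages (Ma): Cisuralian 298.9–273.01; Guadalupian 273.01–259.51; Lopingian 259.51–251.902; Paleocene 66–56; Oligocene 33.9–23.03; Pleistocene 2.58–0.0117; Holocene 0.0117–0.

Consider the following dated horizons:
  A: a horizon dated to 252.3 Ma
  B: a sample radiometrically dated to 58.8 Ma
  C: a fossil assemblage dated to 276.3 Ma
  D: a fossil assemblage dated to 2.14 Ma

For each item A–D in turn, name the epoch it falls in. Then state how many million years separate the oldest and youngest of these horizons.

Match each age against the start–end ranges in the excerpt: A = 252.3 Ma → Lopingian (259.51–251.902); B = 58.8 Ma → Paleocene (66–56); C = 276.3 Ma → Cisuralian (298.9–273.01); D = 2.14 Ma → Pleistocene (2.58–0.0117).
The largest age is 276.3 Ma and the smallest is 2.14 Ma; their difference is 274.16 Myr.

A — Lopingian; B — Paleocene; C — Cisuralian; D — Pleistocene; span 274.16 million years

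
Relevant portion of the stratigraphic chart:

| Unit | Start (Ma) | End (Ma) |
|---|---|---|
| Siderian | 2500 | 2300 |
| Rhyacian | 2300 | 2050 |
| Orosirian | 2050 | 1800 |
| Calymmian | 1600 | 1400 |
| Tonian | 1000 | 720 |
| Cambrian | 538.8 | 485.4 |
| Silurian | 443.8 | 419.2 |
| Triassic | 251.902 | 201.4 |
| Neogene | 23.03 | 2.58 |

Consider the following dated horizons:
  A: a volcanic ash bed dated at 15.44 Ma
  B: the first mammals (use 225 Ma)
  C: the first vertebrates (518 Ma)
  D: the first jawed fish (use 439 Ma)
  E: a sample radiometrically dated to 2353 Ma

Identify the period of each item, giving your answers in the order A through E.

A — Neogene; B — Triassic; C — Cambrian; D — Silurian; E — Siderian

A: 15.44 Ma lies in 23.03–2.58 Ma, so Neogene.
B: 225 Ma lies in 251.902–201.4 Ma, so Triassic.
C: 518 Ma lies in 538.8–485.4 Ma, so Cambrian.
D: 439 Ma lies in 443.8–419.2 Ma, so Silurian.
E: 2353 Ma lies in 2500–2300 Ma, so Siderian.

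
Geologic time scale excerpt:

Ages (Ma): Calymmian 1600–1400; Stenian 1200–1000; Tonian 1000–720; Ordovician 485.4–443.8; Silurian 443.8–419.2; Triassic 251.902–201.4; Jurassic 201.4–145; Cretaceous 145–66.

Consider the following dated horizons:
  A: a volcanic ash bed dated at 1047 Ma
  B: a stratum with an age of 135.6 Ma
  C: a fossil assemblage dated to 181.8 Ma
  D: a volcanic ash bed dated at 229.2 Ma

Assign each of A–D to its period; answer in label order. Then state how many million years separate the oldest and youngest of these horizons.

A — Stenian; B — Cretaceous; C — Jurassic; D — Triassic; span 911.4 million years

A: 1047 Ma lies in 1200–1000 Ma, so Stenian.
B: 135.6 Ma lies in 145–66 Ma, so Cretaceous.
C: 181.8 Ma lies in 201.4–145 Ma, so Jurassic.
D: 229.2 Ma lies in 251.902–201.4 Ma, so Triassic.
Oldest = 1047 Ma, youngest = 135.6 Ma → span 911.4 Myr.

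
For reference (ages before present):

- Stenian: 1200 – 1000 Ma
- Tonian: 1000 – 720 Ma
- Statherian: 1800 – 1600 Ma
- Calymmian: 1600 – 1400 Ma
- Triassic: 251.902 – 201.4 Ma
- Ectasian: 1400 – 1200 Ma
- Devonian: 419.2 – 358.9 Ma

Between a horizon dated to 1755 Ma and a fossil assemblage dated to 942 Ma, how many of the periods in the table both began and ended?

3

1755 Ma sits inside the Statherian (1800–1600) and 942 Ma inside the Tonian (1000–720); neither of those is wholly between the two dates.
The listed periods lying completely between them are Calymmian, Ectasian, Stenian — 3 in all.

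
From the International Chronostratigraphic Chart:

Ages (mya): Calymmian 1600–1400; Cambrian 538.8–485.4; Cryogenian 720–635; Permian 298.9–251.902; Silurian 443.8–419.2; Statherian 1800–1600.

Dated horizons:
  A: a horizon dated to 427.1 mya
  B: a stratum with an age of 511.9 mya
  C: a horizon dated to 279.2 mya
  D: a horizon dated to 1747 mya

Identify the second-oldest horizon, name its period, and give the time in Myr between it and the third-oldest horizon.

B, in the Cambrian; 84.8 million years to A

Larger Ma means older, so oldest first: D 1747 > B 511.9 > A 427.1 > C 279.2.
Counting 2 along gives B (511.9 Ma); the excerpt puts that inside the Cambrian, 538.8–485.4 Ma.
Next in line is A (427.1 Ma), and 511.9 − 427.1 = 84.8 Myr.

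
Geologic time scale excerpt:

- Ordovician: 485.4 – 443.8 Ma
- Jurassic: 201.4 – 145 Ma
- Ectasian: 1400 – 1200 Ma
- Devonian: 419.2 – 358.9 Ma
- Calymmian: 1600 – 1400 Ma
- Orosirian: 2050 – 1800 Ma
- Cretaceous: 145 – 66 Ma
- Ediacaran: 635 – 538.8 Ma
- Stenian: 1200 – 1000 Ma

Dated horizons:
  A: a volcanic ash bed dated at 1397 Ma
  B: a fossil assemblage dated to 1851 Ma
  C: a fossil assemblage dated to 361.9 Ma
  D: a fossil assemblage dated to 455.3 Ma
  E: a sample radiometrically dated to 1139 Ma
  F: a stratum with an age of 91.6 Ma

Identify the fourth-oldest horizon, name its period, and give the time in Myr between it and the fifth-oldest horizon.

Larger Ma means older, so oldest first: B 1851 > A 1397 > E 1139 > D 455.3 > C 361.9 > F 91.6.
Counting 4 along gives D (455.3 Ma); the excerpt puts that inside the Ordovician, 485.4–443.8 Ma.
Next in line is C (361.9 Ma), and 455.3 − 361.9 = 93.4 Myr.

D, in the Ordovician; 93.4 million years to C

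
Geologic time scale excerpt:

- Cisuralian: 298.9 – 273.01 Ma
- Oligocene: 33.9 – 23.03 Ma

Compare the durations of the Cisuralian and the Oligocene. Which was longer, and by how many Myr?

Cisuralian: 298.9 − 273.01 = 25.89 Myr.
Oligocene: 33.9 − 23.03 = 10.87 Myr.
Difference: 25.89 − 10.87 = 15.02 Myr, so the Cisuralian was longer.

Cisuralian, by 15.02 million years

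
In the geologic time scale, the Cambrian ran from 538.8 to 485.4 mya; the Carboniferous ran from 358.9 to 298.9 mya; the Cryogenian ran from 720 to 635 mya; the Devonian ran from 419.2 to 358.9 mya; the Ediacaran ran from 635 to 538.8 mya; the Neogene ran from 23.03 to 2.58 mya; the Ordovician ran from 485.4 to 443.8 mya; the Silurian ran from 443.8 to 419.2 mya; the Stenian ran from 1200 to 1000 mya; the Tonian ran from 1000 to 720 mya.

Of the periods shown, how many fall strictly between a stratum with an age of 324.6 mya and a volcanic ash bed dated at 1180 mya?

7

The older date is 1180 Ma and the younger is 324.6 Ma.
Periods with start < 1180 and end > 324.6 Ma: Tonian (1000–720), Cryogenian (720–635), Ediacaran (635–538.8), Cambrian (538.8–485.4), Ordovician (485.4–443.8), Silurian (443.8–419.2), Devonian (419.2–358.9).
That is 7 complete periods.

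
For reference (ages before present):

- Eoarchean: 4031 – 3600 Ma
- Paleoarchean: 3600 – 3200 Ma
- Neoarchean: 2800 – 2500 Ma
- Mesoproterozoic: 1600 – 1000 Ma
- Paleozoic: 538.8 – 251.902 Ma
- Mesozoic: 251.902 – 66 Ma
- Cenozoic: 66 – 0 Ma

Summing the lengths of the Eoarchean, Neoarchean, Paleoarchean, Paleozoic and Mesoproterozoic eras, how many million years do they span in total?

Duration is start − end for each: (4031 − 3600) + (2800 − 2500) + (3600 − 3200) + (538.8 − 251.902) + (1600 − 1000).
That is 431 + 300 + 400 + 286.898 + 600, which totals 2017.898 million years.

2017.898 million years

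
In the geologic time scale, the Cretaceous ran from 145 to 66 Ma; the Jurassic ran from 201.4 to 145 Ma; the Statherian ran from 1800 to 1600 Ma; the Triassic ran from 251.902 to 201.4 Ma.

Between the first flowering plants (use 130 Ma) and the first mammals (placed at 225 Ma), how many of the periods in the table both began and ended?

The older date is 225 Ma and the younger is 130 Ma.
Periods with start < 225 and end > 130 Ma: Jurassic (201.4–145).
That is 1 complete period.

1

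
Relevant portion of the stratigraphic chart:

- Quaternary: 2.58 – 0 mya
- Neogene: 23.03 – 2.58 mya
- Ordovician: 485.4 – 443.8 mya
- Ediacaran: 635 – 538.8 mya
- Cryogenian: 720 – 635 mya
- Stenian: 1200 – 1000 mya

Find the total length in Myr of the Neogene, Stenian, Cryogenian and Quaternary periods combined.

308.03 million years

Duration is start − end for each: (23.03 − 2.58) + (1200 − 1000) + (720 − 635) + (2.58 − 0).
That is 20.45 + 200 + 85 + 2.58, which totals 308.03 million years.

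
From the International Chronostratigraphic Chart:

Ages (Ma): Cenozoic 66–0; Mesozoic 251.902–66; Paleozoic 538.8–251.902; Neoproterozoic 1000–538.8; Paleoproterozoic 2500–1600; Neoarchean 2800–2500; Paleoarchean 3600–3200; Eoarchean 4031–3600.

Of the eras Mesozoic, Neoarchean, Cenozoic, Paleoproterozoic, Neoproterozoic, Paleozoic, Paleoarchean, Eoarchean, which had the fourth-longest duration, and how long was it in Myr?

Durations: Mesozoic 185.902; Neoarchean 300; Cenozoic 66; Paleoproterozoic 900; Neoproterozoic 461.2; Paleozoic 286.898; Paleoarchean 400; Eoarchean 431 Myr.
Sorted longest-first: Paleoproterozoic (900), Neoproterozoic (461.2), Eoarchean (431), Paleoarchean (400), Neoarchean (300), Paleozoic (286.898), Mesozoic (185.902), Cenozoic (66).
The fourth longest is Paleoarchean at 400 Myr.

Paleoarchean, 400 million years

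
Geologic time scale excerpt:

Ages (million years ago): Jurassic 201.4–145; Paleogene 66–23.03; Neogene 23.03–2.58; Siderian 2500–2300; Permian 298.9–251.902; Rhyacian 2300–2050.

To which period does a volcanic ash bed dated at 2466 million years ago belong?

Siderian

2466 Ma lies between 2500 and 2300 Ma, so it falls in the Siderian.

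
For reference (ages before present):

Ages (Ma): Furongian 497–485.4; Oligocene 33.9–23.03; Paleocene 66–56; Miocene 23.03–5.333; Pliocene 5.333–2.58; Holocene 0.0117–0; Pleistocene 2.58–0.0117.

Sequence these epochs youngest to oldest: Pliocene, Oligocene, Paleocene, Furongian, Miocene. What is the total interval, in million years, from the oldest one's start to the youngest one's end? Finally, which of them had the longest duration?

Pliocene, Miocene, Oligocene, Paleocene, Furongian; total span 494.42 Myr; longest is Miocene

From the excerpt: Pliocene 5.333–2.58; Oligocene 33.9–23.03; Paleocene 66–56; Furongian 497–485.4; Miocene 23.03–5.333 (Ma).
Larger Ma is earlier, so the oldest is Furongian and the youngest is Pliocene; youngest to oldest: Pliocene, Miocene, Oligocene, Paleocene, Furongian.
Oldest start 497 minus youngest end 2.58 gives 494.42 Myr overall.
Individual lengths (start − end): Pliocene 2.753; Furongian 11.6; Miocene 17.697; Oligocene 10.87; Paleocene 10. The largest is Miocene at 17.697 Myr.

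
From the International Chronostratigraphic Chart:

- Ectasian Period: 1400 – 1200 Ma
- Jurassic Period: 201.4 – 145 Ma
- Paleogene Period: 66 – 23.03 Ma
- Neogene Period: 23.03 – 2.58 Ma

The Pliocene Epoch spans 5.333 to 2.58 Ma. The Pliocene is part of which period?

The Pliocene (5.333–2.58 Ma) lies entirely within 23.03–2.58 Ma, the Neogene Period.

Neogene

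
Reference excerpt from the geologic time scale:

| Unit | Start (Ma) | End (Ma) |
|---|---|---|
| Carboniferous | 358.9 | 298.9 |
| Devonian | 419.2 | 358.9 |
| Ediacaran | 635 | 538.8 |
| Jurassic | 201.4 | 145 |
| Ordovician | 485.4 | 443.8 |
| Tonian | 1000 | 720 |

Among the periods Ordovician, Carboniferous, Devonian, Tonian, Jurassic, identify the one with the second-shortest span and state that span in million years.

Jurassic, 56.4 million years

Start − end for each: Ordovician 485.4 − 443.8 = 41.6; Carboniferous 358.9 − 298.9 = 60; Devonian 419.2 − 358.9 = 60.3; Tonian 1000 − 720 = 280; Jurassic 201.4 − 145 = 56.4.
Ranking these from shortest: Ordovician < Jurassic < Carboniferous < Devonian < Tonian.
Position 2 in that ranking is Jurassic, which lasted 56.4 Myr.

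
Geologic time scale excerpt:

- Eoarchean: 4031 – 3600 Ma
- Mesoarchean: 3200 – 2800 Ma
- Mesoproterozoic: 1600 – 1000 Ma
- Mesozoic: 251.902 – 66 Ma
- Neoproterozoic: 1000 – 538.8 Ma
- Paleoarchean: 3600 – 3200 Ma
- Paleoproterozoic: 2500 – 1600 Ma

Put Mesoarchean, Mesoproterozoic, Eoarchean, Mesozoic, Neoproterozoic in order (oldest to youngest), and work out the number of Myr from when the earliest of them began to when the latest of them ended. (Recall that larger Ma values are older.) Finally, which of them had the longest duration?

Start ages (Ma): Eoarchean 4031, Mesoarchean 3200, Mesoproterozoic 1600, Neoproterozoic 1000, Mesozoic 251.902.
Ordered oldest to youngest: Eoarchean, Mesoarchean, Mesoproterozoic, Neoproterozoic, Mesozoic.
Span = 4031 − 66 = 3965 Myr.
Durations: Neoproterozoic 461.2, Mesoarchean 400, Mesoproterozoic 600, Eoarchean 431, Mesozoic 185.902 → longest is Mesoproterozoic (600 Myr).

Eoarchean, Mesoarchean, Mesoproterozoic, Neoproterozoic, Mesozoic; total span 3965 Myr; longest is Mesoproterozoic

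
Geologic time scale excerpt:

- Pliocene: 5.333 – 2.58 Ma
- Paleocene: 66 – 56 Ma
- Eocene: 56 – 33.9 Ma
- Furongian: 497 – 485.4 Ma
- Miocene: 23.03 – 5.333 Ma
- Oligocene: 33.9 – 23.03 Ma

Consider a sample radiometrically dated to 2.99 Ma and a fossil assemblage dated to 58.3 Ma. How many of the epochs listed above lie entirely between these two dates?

58.3 Ma sits inside the Paleocene (66–56) and 2.99 Ma inside the Pliocene (5.333–2.58); neither of those is wholly between the two dates.
The listed epochs lying completely between them are Eocene, Oligocene, Miocene — 3 in all.

3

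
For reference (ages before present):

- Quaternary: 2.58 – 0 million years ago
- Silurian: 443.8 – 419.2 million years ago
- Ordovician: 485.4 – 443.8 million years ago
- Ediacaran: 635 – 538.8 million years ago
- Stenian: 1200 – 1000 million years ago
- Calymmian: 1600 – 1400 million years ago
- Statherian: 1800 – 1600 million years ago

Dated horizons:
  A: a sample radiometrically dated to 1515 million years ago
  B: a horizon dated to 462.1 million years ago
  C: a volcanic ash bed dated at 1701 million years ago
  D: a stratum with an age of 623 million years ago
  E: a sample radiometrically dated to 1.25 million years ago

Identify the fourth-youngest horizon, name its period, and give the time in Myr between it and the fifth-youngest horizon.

Smaller Ma means younger, so youngest first: E 1.25 < B 462.1 < D 623 < A 1515 < C 1701.
Counting 4 along gives A (1515 Ma); the excerpt puts that inside the Calymmian, 1600–1400 Ma.
Next in line is C (1701 Ma), and 1701 − 1515 = 186 Myr.

A, in the Calymmian; 186 million years to C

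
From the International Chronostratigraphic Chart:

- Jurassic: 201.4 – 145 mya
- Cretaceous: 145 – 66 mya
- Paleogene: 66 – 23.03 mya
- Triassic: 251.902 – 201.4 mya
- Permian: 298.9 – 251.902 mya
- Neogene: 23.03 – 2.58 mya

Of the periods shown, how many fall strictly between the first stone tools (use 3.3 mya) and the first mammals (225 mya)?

The older date is 225 Ma and the younger is 3.3 Ma.
Periods with start < 225 and end > 3.3 Ma: Jurassic (201.4–145), Cretaceous (145–66), Paleogene (66–23.03).
That is 3 complete periods.

3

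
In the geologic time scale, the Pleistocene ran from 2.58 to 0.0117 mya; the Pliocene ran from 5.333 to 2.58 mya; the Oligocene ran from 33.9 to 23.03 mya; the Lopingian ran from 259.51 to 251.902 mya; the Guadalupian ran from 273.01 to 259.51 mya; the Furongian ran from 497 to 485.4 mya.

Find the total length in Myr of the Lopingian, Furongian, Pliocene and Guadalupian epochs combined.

35.461 million years

Each duration: Lopingian = 7.608; Furongian = 11.6; Pliocene = 2.753; Guadalupian = 13.5.
Sum: 7.608 + 11.6 + 2.753 + 13.5 = 35.461 Myr.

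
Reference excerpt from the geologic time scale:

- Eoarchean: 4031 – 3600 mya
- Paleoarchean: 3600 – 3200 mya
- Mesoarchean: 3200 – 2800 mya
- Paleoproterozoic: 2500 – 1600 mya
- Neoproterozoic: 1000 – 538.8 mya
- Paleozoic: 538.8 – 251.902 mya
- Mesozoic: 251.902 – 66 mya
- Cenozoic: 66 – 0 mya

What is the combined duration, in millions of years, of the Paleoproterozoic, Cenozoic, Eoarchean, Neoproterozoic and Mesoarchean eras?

2258.2 million years

Duration is start − end for each: (2500 − 1600) + (66 − 0) + (4031 − 3600) + (1000 − 538.8) + (3200 − 2800).
That is 900 + 66 + 431 + 461.2 + 400, which totals 2258.2 million years.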